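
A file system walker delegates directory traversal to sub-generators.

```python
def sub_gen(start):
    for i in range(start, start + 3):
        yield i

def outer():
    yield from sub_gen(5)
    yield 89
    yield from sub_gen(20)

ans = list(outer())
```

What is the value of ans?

Step 1: outer() delegates to sub_gen(5):
  yield 5
  yield 6
  yield 7
Step 2: yield 89
Step 3: Delegates to sub_gen(20):
  yield 20
  yield 21
  yield 22
Therefore ans = [5, 6, 7, 89, 20, 21, 22].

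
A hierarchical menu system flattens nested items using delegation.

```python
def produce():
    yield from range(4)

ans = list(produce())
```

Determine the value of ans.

Step 1: yield from delegates to the iterable, yielding each element.
Step 2: Collected values: [0, 1, 2, 3].
Therefore ans = [0, 1, 2, 3].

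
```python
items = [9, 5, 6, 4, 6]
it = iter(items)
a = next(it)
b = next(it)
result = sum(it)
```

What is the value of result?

Step 1: Create iterator over [9, 5, 6, 4, 6].
Step 2: a = next() = 9, b = next() = 5.
Step 3: sum() of remaining [6, 4, 6] = 16.
Therefore result = 16.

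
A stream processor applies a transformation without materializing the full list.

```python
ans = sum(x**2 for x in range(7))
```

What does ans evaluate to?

Step 1: Compute x**2 for each x in range(7):
  x=0: 0**2 = 0
  x=1: 1**2 = 1
  x=2: 2**2 = 4
  x=3: 3**2 = 9
  x=4: 4**2 = 16
  x=5: 5**2 = 25
  x=6: 6**2 = 36
Step 2: sum = 0 + 1 + 4 + 9 + 16 + 25 + 36 = 91.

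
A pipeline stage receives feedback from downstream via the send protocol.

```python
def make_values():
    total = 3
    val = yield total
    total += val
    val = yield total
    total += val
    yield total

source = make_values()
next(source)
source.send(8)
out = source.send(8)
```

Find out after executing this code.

Step 1: next() -> yield total=3.
Step 2: send(8) -> val=8, total = 3+8 = 11, yield 11.
Step 3: send(8) -> val=8, total = 11+8 = 19, yield 19.
Therefore out = 19.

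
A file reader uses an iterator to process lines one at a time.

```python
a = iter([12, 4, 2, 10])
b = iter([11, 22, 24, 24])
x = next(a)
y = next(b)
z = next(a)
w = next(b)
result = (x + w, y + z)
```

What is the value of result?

Step 1: a iterates [12, 4, 2, 10], b iterates [11, 22, 24, 24].
Step 2: x = next(a) = 12, y = next(b) = 11.
Step 3: z = next(a) = 4, w = next(b) = 22.
Step 4: result = (12 + 22, 11 + 4) = (34, 15).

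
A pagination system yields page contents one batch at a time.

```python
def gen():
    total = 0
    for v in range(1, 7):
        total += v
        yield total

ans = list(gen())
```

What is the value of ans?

Step 1: Generator accumulates running sum:
  v=1: total = 1, yield 1
  v=2: total = 3, yield 3
  v=3: total = 6, yield 6
  v=4: total = 10, yield 10
  v=5: total = 15, yield 15
  v=6: total = 21, yield 21
Therefore ans = [1, 3, 6, 10, 15, 21].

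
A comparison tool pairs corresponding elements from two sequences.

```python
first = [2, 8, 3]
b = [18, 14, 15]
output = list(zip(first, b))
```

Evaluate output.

Step 1: zip pairs elements at same index:
  Index 0: (2, 18)
  Index 1: (8, 14)
  Index 2: (3, 15)
Therefore output = [(2, 18), (8, 14), (3, 15)].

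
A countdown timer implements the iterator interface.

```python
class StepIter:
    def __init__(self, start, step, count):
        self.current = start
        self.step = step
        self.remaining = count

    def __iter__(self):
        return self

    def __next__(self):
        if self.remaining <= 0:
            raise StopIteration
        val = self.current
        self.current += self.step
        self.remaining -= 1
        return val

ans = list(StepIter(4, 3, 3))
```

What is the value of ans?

Step 1: StepIter starts at 4, increments by 3, for 3 steps:
  Yield 4, then current += 3
  Yield 7, then current += 3
  Yield 10, then current += 3
Therefore ans = [4, 7, 10].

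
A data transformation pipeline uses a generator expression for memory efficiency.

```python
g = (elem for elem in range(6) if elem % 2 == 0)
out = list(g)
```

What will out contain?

Step 1: Filter range(6) keeping only even values:
  elem=0: even, included
  elem=1: odd, excluded
  elem=2: even, included
  elem=3: odd, excluded
  elem=4: even, included
  elem=5: odd, excluded
Therefore out = [0, 2, 4].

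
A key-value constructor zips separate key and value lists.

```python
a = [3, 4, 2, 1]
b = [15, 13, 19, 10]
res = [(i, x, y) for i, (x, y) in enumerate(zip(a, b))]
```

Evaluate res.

Step 1: enumerate(zip(a, b)) gives index with paired elements:
  i=0: (3, 15)
  i=1: (4, 13)
  i=2: (2, 19)
  i=3: (1, 10)
Therefore res = [(0, 3, 15), (1, 4, 13), (2, 2, 19), (3, 1, 10)].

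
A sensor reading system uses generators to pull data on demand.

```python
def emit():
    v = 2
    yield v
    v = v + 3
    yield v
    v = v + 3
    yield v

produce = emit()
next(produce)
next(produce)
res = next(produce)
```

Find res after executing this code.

Step 1: Trace through generator execution:
  Yield 1: v starts at 2, yield 2
  Yield 2: v = 2 + 3 = 5, yield 5
  Yield 3: v = 5 + 3 = 8, yield 8
Step 2: First next() gets 2, second next() gets the second value, third next() yields 8.
Therefore res = 8.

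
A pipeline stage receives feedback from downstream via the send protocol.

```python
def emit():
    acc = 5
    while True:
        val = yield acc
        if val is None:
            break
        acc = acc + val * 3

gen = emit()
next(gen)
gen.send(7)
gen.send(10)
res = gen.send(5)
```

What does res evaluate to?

Step 1: next() -> yield acc=5.
Step 2: send(7) -> val=7, acc = 5 + 7*3 = 26, yield 26.
Step 3: send(10) -> val=10, acc = 26 + 10*3 = 56, yield 56.
Step 4: send(5) -> val=5, acc = 56 + 5*3 = 71, yield 71.
Therefore res = 71.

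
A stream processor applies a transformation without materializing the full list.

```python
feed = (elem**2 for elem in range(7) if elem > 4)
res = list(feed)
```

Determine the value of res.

Step 1: For range(7), keep elem > 4, then square:
  elem=0: 0 <= 4, excluded
  elem=1: 1 <= 4, excluded
  elem=2: 2 <= 4, excluded
  elem=3: 3 <= 4, excluded
  elem=4: 4 <= 4, excluded
  elem=5: 5 > 4, yield 5**2 = 25
  elem=6: 6 > 4, yield 6**2 = 36
Therefore res = [25, 36].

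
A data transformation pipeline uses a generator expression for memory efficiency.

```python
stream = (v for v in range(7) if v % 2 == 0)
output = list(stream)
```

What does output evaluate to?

Step 1: Filter range(7) keeping only even values:
  v=0: even, included
  v=1: odd, excluded
  v=2: even, included
  v=3: odd, excluded
  v=4: even, included
  v=5: odd, excluded
  v=6: even, included
Therefore output = [0, 2, 4, 6].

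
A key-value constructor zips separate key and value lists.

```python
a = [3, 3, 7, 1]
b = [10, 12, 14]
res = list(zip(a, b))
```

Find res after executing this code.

Step 1: zip stops at shortest (len(a)=4, len(b)=3):
  Index 0: (3, 10)
  Index 1: (3, 12)
  Index 2: (7, 14)
Step 2: Last element of a (1) has no pair, dropped.
Therefore res = [(3, 10), (3, 12), (7, 14)].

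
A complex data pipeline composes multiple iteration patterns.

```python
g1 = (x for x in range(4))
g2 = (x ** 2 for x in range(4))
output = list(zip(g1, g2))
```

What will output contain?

Step 1: g1 produces [0, 1, 2, 3].
Step 2: g2 produces [0, 1, 4, 9].
Step 3: zip pairs them: [(0, 0), (1, 1), (2, 4), (3, 9)].
Therefore output = [(0, 0), (1, 1), (2, 4), (3, 9)].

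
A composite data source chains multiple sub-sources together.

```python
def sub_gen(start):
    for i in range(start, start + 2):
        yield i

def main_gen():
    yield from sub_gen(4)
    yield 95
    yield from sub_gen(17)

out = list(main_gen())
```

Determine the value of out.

Step 1: main_gen() delegates to sub_gen(4):
  yield 4
  yield 5
Step 2: yield 95
Step 3: Delegates to sub_gen(17):
  yield 17
  yield 18
Therefore out = [4, 5, 95, 17, 18].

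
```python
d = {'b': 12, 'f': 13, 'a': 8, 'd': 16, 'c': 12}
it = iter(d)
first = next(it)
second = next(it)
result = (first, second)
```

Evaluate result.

Step 1: iter(d) iterates over keys: ['b', 'f', 'a', 'd', 'c'].
Step 2: first = next(it) = 'b', second = next(it) = 'f'.
Therefore result = ('b', 'f').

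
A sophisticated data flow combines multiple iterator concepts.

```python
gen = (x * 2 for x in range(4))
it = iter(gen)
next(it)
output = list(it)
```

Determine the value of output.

Step 1: Generator produces [0, 2, 4, 6].
Step 2: next(it) consumes first element (0).
Step 3: list(it) collects remaining: [2, 4, 6].
Therefore output = [2, 4, 6].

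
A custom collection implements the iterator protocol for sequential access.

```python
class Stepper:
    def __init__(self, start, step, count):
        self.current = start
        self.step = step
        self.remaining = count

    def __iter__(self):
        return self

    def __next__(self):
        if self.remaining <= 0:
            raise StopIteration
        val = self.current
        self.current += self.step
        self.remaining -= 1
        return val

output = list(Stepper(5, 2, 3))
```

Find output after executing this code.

Step 1: Stepper starts at 5, increments by 2, for 3 steps:
  Yield 5, then current += 2
  Yield 7, then current += 2
  Yield 9, then current += 2
Therefore output = [5, 7, 9].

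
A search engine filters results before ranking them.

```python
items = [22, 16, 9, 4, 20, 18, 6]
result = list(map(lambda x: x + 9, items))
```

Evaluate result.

Step 1: Apply lambda x: x + 9 to each element:
  22 -> 31
  16 -> 25
  9 -> 18
  4 -> 13
  20 -> 29
  18 -> 27
  6 -> 15
Therefore result = [31, 25, 18, 13, 29, 27, 15].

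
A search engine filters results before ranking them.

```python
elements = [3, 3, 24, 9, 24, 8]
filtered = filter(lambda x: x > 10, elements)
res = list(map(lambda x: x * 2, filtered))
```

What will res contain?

Step 1: Filter elements for elements > 10:
  3: removed
  3: removed
  24: kept
  9: removed
  24: kept
  8: removed
Step 2: Map x * 2 on filtered [24, 24]:
  24 -> 48
  24 -> 48
Therefore res = [48, 48].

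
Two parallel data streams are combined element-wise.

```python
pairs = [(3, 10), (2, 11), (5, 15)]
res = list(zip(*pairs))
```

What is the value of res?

Step 1: zip(*pairs) transposes: unzips [(3, 10), (2, 11), (5, 15)] into separate sequences.
Step 2: First elements: (3, 2, 5), second elements: (10, 11, 15).
Therefore res = [(3, 2, 5), (10, 11, 15)].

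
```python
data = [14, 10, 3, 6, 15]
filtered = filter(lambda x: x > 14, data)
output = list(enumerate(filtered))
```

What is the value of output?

Step 1: Filter [14, 10, 3, 6, 15] for > 14: [15].
Step 2: enumerate re-indexes from 0: [(0, 15)].
Therefore output = [(0, 15)].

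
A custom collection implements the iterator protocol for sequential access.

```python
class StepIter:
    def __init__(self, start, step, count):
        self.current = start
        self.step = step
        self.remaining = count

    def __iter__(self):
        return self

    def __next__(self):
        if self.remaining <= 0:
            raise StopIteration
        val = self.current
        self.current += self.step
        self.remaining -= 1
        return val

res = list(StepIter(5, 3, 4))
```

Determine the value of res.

Step 1: StepIter starts at 5, increments by 3, for 4 steps:
  Yield 5, then current += 3
  Yield 8, then current += 3
  Yield 11, then current += 3
  Yield 14, then current += 3
Therefore res = [5, 8, 11, 14].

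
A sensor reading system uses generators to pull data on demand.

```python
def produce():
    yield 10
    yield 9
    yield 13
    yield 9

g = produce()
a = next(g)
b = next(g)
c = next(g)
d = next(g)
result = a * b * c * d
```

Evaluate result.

Step 1: Create generator and consume all values:
  a = next(g) = 10
  b = next(g) = 9
  c = next(g) = 13
  d = next(g) = 9
Step 2: result = 10 * 9 * 13 * 9 = 10530.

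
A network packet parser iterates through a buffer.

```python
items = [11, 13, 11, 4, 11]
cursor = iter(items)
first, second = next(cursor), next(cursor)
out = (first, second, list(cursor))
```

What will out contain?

Step 1: Create iterator over [11, 13, 11, 4, 11].
Step 2: first = 11, second = 13.
Step 3: Remaining elements: [11, 4, 11].
Therefore out = (11, 13, [11, 4, 11]).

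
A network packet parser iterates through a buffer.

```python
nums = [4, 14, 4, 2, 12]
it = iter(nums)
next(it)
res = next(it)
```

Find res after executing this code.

Step 1: Create iterator over [4, 14, 4, 2, 12].
Step 2: next() consumes 4.
Step 3: next() returns 14.
Therefore res = 14.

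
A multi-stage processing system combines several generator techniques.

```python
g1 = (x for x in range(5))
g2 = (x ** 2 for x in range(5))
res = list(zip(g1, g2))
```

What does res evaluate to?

Step 1: g1 produces [0, 1, 2, 3, 4].
Step 2: g2 produces [0, 1, 4, 9, 16].
Step 3: zip pairs them: [(0, 0), (1, 1), (2, 4), (3, 9), (4, 16)].
Therefore res = [(0, 0), (1, 1), (2, 4), (3, 9), (4, 16)].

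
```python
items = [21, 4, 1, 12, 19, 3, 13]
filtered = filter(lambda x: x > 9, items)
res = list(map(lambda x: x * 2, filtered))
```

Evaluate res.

Step 1: Filter items for elements > 9:
  21: kept
  4: removed
  1: removed
  12: kept
  19: kept
  3: removed
  13: kept
Step 2: Map x * 2 on filtered [21, 12, 19, 13]:
  21 -> 42
  12 -> 24
  19 -> 38
  13 -> 26
Therefore res = [42, 24, 38, 26].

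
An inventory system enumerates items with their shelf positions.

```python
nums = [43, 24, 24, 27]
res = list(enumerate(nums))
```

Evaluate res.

Step 1: enumerate pairs each element with its index:
  (0, 43)
  (1, 24)
  (2, 24)
  (3, 27)
Therefore res = [(0, 43), (1, 24), (2, 24), (3, 27)].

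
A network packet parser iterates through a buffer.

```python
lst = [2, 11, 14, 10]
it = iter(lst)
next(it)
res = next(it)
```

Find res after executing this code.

Step 1: Create iterator over [2, 11, 14, 10].
Step 2: next() consumes 2.
Step 3: next() returns 11.
Therefore res = 11.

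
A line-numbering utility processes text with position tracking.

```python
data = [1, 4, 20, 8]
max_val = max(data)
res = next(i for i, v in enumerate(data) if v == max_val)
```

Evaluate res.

Step 1: max([1, 4, 20, 8]) = 20.
Step 2: Find first index where value == 20:
  Index 0: 1 != 20
  Index 1: 4 != 20
  Index 2: 20 == 20, found!
Therefore res = 2.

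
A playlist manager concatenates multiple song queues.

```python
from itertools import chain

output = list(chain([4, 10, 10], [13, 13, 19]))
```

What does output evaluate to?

Step 1: chain() concatenates iterables: [4, 10, 10] + [13, 13, 19].
Therefore output = [4, 10, 10, 13, 13, 19].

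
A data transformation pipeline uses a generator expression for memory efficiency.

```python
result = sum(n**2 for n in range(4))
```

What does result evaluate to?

Step 1: Compute n**2 for each n in range(4):
  n=0: 0**2 = 0
  n=1: 1**2 = 1
  n=2: 2**2 = 4
  n=3: 3**2 = 9
Step 2: sum = 0 + 1 + 4 + 9 = 14.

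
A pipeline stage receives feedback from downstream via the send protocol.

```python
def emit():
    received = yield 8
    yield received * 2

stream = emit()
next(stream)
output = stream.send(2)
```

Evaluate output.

Step 1: next(stream) advances to first yield, producing 8.
Step 2: send(2) resumes, received = 2.
Step 3: yield received * 2 = 2 * 2 = 4.
Therefore output = 4.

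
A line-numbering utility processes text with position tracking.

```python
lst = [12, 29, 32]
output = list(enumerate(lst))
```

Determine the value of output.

Step 1: enumerate pairs each element with its index:
  (0, 12)
  (1, 29)
  (2, 32)
Therefore output = [(0, 12), (1, 29), (2, 32)].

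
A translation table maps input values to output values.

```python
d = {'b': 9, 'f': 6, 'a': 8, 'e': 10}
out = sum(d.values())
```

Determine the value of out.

Step 1: d.values() = [9, 6, 8, 10].
Step 2: sum = 33.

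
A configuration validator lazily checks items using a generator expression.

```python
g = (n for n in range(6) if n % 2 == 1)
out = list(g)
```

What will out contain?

Step 1: Filter range(6) keeping only odd values:
  n=0: even, excluded
  n=1: odd, included
  n=2: even, excluded
  n=3: odd, included
  n=4: even, excluded
  n=5: odd, included
Therefore out = [1, 3, 5].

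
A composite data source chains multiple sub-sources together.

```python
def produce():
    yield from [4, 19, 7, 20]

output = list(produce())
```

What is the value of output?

Step 1: yield from delegates to the iterable, yielding each element.
Step 2: Collected values: [4, 19, 7, 20].
Therefore output = [4, 19, 7, 20].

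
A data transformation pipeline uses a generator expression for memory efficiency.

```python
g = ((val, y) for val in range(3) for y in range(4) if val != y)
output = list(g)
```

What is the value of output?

Step 1: Nested generator over range(3) x range(4) where val != y:
  (0, 0): excluded (val == y)
  (0, 1): included
  (0, 2): included
  (0, 3): included
  (1, 0): included
  (1, 1): excluded (val == y)
  (1, 2): included
  (1, 3): included
  (2, 0): included
  (2, 1): included
  (2, 2): excluded (val == y)
  (2, 3): included
Therefore output = [(0, 1), (0, 2), (0, 3), (1, 0), (1, 2), (1, 3), (2, 0), (2, 1), (2, 3)].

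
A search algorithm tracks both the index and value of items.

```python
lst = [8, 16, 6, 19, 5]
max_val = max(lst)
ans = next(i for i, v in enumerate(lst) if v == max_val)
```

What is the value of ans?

Step 1: max([8, 16, 6, 19, 5]) = 19.
Step 2: Find first index where value == 19:
  Index 0: 8 != 19
  Index 1: 16 != 19
  Index 2: 6 != 19
  Index 3: 19 == 19, found!
Therefore ans = 3.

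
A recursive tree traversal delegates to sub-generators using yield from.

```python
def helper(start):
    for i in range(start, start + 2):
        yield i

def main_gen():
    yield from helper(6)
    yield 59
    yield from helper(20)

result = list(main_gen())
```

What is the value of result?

Step 1: main_gen() delegates to helper(6):
  yield 6
  yield 7
Step 2: yield 59
Step 3: Delegates to helper(20):
  yield 20
  yield 21
Therefore result = [6, 7, 59, 20, 21].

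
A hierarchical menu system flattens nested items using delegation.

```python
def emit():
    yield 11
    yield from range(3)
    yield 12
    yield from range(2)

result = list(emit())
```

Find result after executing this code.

Step 1: Trace yields in order:
  yield 11
  yield 0
  yield 1
  yield 2
  yield 12
  yield 0
  yield 1
Therefore result = [11, 0, 1, 2, 12, 0, 1].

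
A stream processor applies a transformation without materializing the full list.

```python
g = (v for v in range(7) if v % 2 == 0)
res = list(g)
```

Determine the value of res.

Step 1: Filter range(7) keeping only even values:
  v=0: even, included
  v=1: odd, excluded
  v=2: even, included
  v=3: odd, excluded
  v=4: even, included
  v=5: odd, excluded
  v=6: even, included
Therefore res = [0, 2, 4, 6].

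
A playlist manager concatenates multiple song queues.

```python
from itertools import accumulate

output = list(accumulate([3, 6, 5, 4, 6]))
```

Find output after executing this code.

Step 1: accumulate computes running sums:
  + 3 = 3
  + 6 = 9
  + 5 = 14
  + 4 = 18
  + 6 = 24
Therefore output = [3, 9, 14, 18, 24].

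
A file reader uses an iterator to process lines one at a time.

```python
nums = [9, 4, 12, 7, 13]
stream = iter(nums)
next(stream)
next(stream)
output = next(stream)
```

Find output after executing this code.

Step 1: Create iterator over [9, 4, 12, 7, 13].
Step 2: next() consumes 9.
Step 3: next() consumes 4.
Step 4: next() returns 12.
Therefore output = 12.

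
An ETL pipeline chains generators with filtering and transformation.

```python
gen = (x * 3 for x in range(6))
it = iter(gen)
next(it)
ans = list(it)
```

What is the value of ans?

Step 1: Generator produces [0, 3, 6, 9, 12, 15].
Step 2: next(it) consumes first element (0).
Step 3: list(it) collects remaining: [3, 6, 9, 12, 15].
Therefore ans = [3, 6, 9, 12, 15].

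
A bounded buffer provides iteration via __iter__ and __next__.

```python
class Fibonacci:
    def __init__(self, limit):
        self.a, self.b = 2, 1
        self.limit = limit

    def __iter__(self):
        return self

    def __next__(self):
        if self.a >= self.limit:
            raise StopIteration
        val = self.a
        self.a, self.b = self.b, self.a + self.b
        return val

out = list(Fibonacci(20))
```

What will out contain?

Step 1: Fibonacci-like sequence (a=2, b=1) until >= 20:
  Yield 2, then a,b = 1,3
  Yield 1, then a,b = 3,4
  Yield 3, then a,b = 4,7
  Yield 4, then a,b = 7,11
  Yield 7, then a,b = 11,18
  Yield 11, then a,b = 18,29
  Yield 18, then a,b = 29,47
Step 2: 29 >= 20, stop.
Therefore out = [2, 1, 3, 4, 7, 11, 18].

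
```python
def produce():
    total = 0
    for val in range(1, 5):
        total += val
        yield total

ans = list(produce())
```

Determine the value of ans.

Step 1: Generator accumulates running sum:
  val=1: total = 1, yield 1
  val=2: total = 3, yield 3
  val=3: total = 6, yield 6
  val=4: total = 10, yield 10
Therefore ans = [1, 3, 6, 10].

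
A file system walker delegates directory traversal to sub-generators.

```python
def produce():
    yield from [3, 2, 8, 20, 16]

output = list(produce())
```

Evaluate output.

Step 1: yield from delegates to the iterable, yielding each element.
Step 2: Collected values: [3, 2, 8, 20, 16].
Therefore output = [3, 2, 8, 20, 16].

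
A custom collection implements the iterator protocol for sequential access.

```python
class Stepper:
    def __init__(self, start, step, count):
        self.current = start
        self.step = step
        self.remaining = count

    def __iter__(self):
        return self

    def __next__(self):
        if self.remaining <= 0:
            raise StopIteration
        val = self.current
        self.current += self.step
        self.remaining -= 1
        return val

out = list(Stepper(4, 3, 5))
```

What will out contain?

Step 1: Stepper starts at 4, increments by 3, for 5 steps:
  Yield 4, then current += 3
  Yield 7, then current += 3
  Yield 10, then current += 3
  Yield 13, then current += 3
  Yield 16, then current += 3
Therefore out = [4, 7, 10, 13, 16].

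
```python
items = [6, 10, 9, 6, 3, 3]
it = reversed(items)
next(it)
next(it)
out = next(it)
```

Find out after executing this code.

Step 1: reversed([6, 10, 9, 6, 3, 3]) gives iterator: [3, 3, 6, 9, 10, 6].
Step 2: First next() = 3, second next() = 3.
Step 3: Third next() = 6.
Therefore out = 6.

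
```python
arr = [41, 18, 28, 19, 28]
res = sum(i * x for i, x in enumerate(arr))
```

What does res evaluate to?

Step 1: Compute i * x for each (i, x) in enumerate([41, 18, 28, 19, 28]):
  i=0, x=41: 0*41 = 0
  i=1, x=18: 1*18 = 18
  i=2, x=28: 2*28 = 56
  i=3, x=19: 3*19 = 57
  i=4, x=28: 4*28 = 112
Step 2: sum = 0 + 18 + 56 + 57 + 112 = 243.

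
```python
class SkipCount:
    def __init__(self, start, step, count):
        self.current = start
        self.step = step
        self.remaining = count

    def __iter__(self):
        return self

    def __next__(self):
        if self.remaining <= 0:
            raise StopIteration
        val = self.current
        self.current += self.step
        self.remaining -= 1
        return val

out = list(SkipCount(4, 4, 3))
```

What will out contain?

Step 1: SkipCount starts at 4, increments by 4, for 3 steps:
  Yield 4, then current += 4
  Yield 8, then current += 4
  Yield 12, then current += 4
Therefore out = [4, 8, 12].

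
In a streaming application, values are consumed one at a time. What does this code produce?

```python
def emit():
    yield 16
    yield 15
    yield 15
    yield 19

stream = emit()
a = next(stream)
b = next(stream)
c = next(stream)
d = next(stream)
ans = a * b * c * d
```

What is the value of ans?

Step 1: Create generator and consume all values:
  a = next(stream) = 16
  b = next(stream) = 15
  c = next(stream) = 15
  d = next(stream) = 19
Step 2: ans = 16 * 15 * 15 * 19 = 68400.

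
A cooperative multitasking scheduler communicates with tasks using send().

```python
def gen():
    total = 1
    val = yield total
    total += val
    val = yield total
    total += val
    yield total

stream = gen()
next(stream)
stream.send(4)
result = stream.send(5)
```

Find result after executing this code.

Step 1: next() -> yield total=1.
Step 2: send(4) -> val=4, total = 1+4 = 5, yield 5.
Step 3: send(5) -> val=5, total = 5+5 = 10, yield 10.
Therefore result = 10.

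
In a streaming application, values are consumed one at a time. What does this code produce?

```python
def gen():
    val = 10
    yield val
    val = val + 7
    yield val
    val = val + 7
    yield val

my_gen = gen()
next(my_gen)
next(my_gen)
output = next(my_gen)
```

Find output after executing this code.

Step 1: Trace through generator execution:
  Yield 1: val starts at 10, yield 10
  Yield 2: val = 10 + 7 = 17, yield 17
  Yield 3: val = 17 + 7 = 24, yield 24
Step 2: First next() gets 10, second next() gets the second value, third next() yields 24.
Therefore output = 24.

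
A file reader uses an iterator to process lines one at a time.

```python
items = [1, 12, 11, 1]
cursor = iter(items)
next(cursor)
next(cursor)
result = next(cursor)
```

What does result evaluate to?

Step 1: Create iterator over [1, 12, 11, 1].
Step 2: next() consumes 1.
Step 3: next() consumes 12.
Step 4: next() returns 11.
Therefore result = 11.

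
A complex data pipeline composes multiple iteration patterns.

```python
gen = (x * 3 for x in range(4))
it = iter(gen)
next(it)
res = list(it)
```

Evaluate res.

Step 1: Generator produces [0, 3, 6, 9].
Step 2: next(it) consumes first element (0).
Step 3: list(it) collects remaining: [3, 6, 9].
Therefore res = [3, 6, 9].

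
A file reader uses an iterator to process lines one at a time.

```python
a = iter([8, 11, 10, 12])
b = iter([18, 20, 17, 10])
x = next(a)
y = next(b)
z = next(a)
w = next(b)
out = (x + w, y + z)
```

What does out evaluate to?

Step 1: a iterates [8, 11, 10, 12], b iterates [18, 20, 17, 10].
Step 2: x = next(a) = 8, y = next(b) = 18.
Step 3: z = next(a) = 11, w = next(b) = 20.
Step 4: out = (8 + 20, 18 + 11) = (28, 29).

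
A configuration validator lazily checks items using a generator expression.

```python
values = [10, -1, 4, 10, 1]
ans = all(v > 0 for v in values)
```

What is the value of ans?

Step 1: Check v > 0 for each element in [10, -1, 4, 10, 1]:
  10 > 0: True
  -1 > 0: False
  4 > 0: True
  10 > 0: True
  1 > 0: True
Step 2: all() returns False.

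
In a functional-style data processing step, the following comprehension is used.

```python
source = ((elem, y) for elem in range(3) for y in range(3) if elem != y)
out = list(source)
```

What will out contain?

Step 1: Nested generator over range(3) x range(3) where elem != y:
  (0, 0): excluded (elem == y)
  (0, 1): included
  (0, 2): included
  (1, 0): included
  (1, 1): excluded (elem == y)
  (1, 2): included
  (2, 0): included
  (2, 1): included
  (2, 2): excluded (elem == y)
Therefore out = [(0, 1), (0, 2), (1, 0), (1, 2), (2, 0), (2, 1)].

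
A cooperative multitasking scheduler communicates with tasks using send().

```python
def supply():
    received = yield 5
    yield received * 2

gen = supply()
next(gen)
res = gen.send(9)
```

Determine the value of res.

Step 1: next(gen) advances to first yield, producing 5.
Step 2: send(9) resumes, received = 9.
Step 3: yield received * 2 = 9 * 2 = 18.
Therefore res = 18.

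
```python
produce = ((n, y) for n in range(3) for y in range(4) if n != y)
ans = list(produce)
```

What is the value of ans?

Step 1: Nested generator over range(3) x range(4) where n != y:
  (0, 0): excluded (n == y)
  (0, 1): included
  (0, 2): included
  (0, 3): included
  (1, 0): included
  (1, 1): excluded (n == y)
  (1, 2): included
  (1, 3): included
  (2, 0): included
  (2, 1): included
  (2, 2): excluded (n == y)
  (2, 3): included
Therefore ans = [(0, 1), (0, 2), (0, 3), (1, 0), (1, 2), (1, 3), (2, 0), (2, 1), (2, 3)].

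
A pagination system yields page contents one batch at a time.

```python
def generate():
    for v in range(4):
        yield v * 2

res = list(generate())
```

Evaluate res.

Step 1: For each v in range(4), yield v * 2:
  v=0: yield 0 * 2 = 0
  v=1: yield 1 * 2 = 2
  v=2: yield 2 * 2 = 4
  v=3: yield 3 * 2 = 6
Therefore res = [0, 2, 4, 6].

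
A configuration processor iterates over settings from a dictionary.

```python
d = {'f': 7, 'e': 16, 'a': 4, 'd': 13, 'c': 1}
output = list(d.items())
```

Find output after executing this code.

Step 1: d.items() returns (key, value) pairs in insertion order.
Therefore output = [('f', 7), ('e', 16), ('a', 4), ('d', 13), ('c', 1)].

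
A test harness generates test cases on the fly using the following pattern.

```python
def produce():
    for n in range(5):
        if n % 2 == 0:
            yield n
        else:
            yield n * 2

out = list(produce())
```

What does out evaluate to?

Step 1: For each n in range(5), yield n if even, else n*2:
  n=0 (even): yield 0
  n=1 (odd): yield 1*2 = 2
  n=2 (even): yield 2
  n=3 (odd): yield 3*2 = 6
  n=4 (even): yield 4
Therefore out = [0, 2, 2, 6, 4].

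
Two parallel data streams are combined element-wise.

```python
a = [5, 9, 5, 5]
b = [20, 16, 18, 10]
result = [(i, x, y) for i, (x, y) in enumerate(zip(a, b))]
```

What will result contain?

Step 1: enumerate(zip(a, b)) gives index with paired elements:
  i=0: (5, 20)
  i=1: (9, 16)
  i=2: (5, 18)
  i=3: (5, 10)
Therefore result = [(0, 5, 20), (1, 9, 16), (2, 5, 18), (3, 5, 10)].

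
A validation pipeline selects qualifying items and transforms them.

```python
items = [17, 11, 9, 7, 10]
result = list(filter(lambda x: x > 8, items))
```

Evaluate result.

Step 1: Filter elements > 8:
  17: kept
  11: kept
  9: kept
  7: removed
  10: kept
Therefore result = [17, 11, 9, 10].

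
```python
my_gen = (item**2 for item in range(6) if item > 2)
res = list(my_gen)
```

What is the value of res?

Step 1: For range(6), keep item > 2, then square:
  item=0: 0 <= 2, excluded
  item=1: 1 <= 2, excluded
  item=2: 2 <= 2, excluded
  item=3: 3 > 2, yield 3**2 = 9
  item=4: 4 > 2, yield 4**2 = 16
  item=5: 5 > 2, yield 5**2 = 25
Therefore res = [9, 16, 25].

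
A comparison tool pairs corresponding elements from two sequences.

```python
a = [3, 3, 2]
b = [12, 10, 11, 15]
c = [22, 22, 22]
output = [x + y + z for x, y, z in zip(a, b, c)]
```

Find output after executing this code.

Step 1: zip three lists (truncates to shortest, len=3):
  3 + 12 + 22 = 37
  3 + 10 + 22 = 35
  2 + 11 + 22 = 35
Therefore output = [37, 35, 35].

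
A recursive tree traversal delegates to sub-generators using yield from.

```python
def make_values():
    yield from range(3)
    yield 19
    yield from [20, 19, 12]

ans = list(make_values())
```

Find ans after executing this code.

Step 1: Trace yields in order:
  yield 0
  yield 1
  yield 2
  yield 19
  yield 20
  yield 19
  yield 12
Therefore ans = [0, 1, 2, 19, 20, 19, 12].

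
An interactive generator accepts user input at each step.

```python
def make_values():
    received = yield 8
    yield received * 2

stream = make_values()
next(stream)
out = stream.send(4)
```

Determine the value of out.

Step 1: next(stream) advances to first yield, producing 8.
Step 2: send(4) resumes, received = 4.
Step 3: yield received * 2 = 4 * 2 = 8.
Therefore out = 8.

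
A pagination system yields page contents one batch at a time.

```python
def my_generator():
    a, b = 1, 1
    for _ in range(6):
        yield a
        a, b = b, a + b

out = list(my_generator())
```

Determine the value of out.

Step 1: Fibonacci-like sequence starting with a=1, b=1:
  Iteration 1: yield a=1, then a,b = 1,2
  Iteration 2: yield a=1, then a,b = 2,3
  Iteration 3: yield a=2, then a,b = 3,5
  Iteration 4: yield a=3, then a,b = 5,8
  Iteration 5: yield a=5, then a,b = 8,13
  Iteration 6: yield a=8, then a,b = 13,21
Therefore out = [1, 1, 2, 3, 5, 8].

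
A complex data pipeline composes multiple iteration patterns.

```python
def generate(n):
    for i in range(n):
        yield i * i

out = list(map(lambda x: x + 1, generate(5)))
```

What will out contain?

Step 1: generate(5) yields squares: [0, 1, 4, 9, 16].
Step 2: map adds 1 to each: [1, 2, 5, 10, 17].
Therefore out = [1, 2, 5, 10, 17].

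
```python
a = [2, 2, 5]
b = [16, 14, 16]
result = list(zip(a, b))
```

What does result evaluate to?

Step 1: zip pairs elements at same index:
  Index 0: (2, 16)
  Index 1: (2, 14)
  Index 2: (5, 16)
Therefore result = [(2, 16), (2, 14), (5, 16)].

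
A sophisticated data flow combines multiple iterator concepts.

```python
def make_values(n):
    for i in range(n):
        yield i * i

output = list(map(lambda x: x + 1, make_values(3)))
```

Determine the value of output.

Step 1: make_values(3) yields squares: [0, 1, 4].
Step 2: map adds 1 to each: [1, 2, 5].
Therefore output = [1, 2, 5].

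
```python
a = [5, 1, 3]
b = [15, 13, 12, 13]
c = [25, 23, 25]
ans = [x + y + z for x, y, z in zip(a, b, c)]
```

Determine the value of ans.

Step 1: zip three lists (truncates to shortest, len=3):
  5 + 15 + 25 = 45
  1 + 13 + 23 = 37
  3 + 12 + 25 = 40
Therefore ans = [45, 37, 40].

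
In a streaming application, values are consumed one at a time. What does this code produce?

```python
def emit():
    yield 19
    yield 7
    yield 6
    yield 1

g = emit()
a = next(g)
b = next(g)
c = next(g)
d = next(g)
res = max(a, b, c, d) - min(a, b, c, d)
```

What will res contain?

Step 1: Create generator and consume all values:
  a = next(g) = 19
  b = next(g) = 7
  c = next(g) = 6
  d = next(g) = 1
Step 2: max = 19, min = 1, res = 19 - 1 = 18.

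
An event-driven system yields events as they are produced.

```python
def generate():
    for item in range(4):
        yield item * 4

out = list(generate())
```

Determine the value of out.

Step 1: For each item in range(4), yield item * 4:
  item=0: yield 0 * 4 = 0
  item=1: yield 1 * 4 = 4
  item=2: yield 2 * 4 = 8
  item=3: yield 3 * 4 = 12
Therefore out = [0, 4, 8, 12].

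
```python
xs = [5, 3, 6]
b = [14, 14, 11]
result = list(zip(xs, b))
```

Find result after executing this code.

Step 1: zip pairs elements at same index:
  Index 0: (5, 14)
  Index 1: (3, 14)
  Index 2: (6, 11)
Therefore result = [(5, 14), (3, 14), (6, 11)].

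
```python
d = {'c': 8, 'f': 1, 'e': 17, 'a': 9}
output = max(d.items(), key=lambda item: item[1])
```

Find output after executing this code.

Step 1: Find item with maximum value:
  ('c', 8)
  ('f', 1)
  ('e', 17)
  ('a', 9)
Step 2: Maximum value is 17 at key 'e'.
Therefore output = ('e', 17).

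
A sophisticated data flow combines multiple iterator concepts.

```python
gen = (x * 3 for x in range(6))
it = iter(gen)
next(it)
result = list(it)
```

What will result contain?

Step 1: Generator produces [0, 3, 6, 9, 12, 15].
Step 2: next(it) consumes first element (0).
Step 3: list(it) collects remaining: [3, 6, 9, 12, 15].
Therefore result = [3, 6, 9, 12, 15].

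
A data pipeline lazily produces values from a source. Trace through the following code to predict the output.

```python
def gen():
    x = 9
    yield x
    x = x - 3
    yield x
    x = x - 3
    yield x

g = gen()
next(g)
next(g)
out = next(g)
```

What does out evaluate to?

Step 1: Trace through generator execution:
  Yield 1: x starts at 9, yield 9
  Yield 2: x = 9 - 3 = 6, yield 6
  Yield 3: x = 6 - 3 = 3, yield 3
Step 2: First next() gets 9, second next() gets the second value, third next() yields 3.
Therefore out = 3.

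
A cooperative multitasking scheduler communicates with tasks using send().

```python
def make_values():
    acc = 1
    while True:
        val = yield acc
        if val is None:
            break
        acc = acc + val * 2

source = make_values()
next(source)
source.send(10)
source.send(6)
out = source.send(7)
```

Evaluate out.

Step 1: next() -> yield acc=1.
Step 2: send(10) -> val=10, acc = 1 + 10*2 = 21, yield 21.
Step 3: send(6) -> val=6, acc = 21 + 6*2 = 33, yield 33.
Step 4: send(7) -> val=7, acc = 33 + 7*2 = 47, yield 47.
Therefore out = 47.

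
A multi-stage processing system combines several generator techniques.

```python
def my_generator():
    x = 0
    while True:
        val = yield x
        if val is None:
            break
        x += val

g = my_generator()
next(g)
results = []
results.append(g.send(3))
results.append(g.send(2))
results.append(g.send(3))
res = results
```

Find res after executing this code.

Step 1: next(g) -> yield 0.
Step 2: send(3) -> x = 3, yield 3.
Step 3: send(2) -> x = 5, yield 5.
Step 4: send(3) -> x = 8, yield 8.
Therefore res = [3, 5, 8].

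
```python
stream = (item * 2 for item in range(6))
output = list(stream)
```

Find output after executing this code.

Step 1: For each item in range(6), compute item*2:
  item=0: 0*2 = 0
  item=1: 1*2 = 2
  item=2: 2*2 = 4
  item=3: 3*2 = 6
  item=4: 4*2 = 8
  item=5: 5*2 = 10
Therefore output = [0, 2, 4, 6, 8, 10].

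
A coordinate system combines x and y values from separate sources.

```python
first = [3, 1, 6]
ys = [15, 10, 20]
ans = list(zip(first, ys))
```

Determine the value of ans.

Step 1: zip pairs elements at same index:
  Index 0: (3, 15)
  Index 1: (1, 10)
  Index 2: (6, 20)
Therefore ans = [(3, 15), (1, 10), (6, 20)].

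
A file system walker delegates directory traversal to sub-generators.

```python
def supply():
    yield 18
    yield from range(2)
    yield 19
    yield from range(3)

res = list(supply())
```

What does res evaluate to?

Step 1: Trace yields in order:
  yield 18
  yield 0
  yield 1
  yield 19
  yield 0
  yield 1
  yield 2
Therefore res = [18, 0, 1, 19, 0, 1, 2].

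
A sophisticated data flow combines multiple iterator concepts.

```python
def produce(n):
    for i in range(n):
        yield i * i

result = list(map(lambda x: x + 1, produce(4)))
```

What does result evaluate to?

Step 1: produce(4) yields squares: [0, 1, 4, 9].
Step 2: map adds 1 to each: [1, 2, 5, 10].
Therefore result = [1, 2, 5, 10].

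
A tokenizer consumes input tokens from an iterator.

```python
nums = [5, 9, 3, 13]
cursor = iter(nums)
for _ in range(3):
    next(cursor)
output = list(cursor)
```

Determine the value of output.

Step 1: Create iterator over [5, 9, 3, 13].
Step 2: Advance 3 positions (consuming [5, 9, 3]).
Step 3: list() collects remaining elements: [13].
Therefore output = [13].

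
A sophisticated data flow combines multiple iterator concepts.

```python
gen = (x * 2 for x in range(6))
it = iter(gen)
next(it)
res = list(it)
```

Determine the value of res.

Step 1: Generator produces [0, 2, 4, 6, 8, 10].
Step 2: next(it) consumes first element (0).
Step 3: list(it) collects remaining: [2, 4, 6, 8, 10].
Therefore res = [2, 4, 6, 8, 10].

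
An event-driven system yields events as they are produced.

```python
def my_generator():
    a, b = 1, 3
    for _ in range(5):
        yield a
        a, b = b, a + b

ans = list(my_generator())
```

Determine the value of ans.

Step 1: Fibonacci-like sequence starting with a=1, b=3:
  Iteration 1: yield a=1, then a,b = 3,4
  Iteration 2: yield a=3, then a,b = 4,7
  Iteration 3: yield a=4, then a,b = 7,11
  Iteration 4: yield a=7, then a,b = 11,18
  Iteration 5: yield a=11, then a,b = 18,29
Therefore ans = [1, 3, 4, 7, 11].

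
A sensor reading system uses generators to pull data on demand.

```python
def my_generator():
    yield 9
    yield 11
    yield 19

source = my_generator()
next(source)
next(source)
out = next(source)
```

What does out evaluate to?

Step 1: my_generator() creates a generator.
Step 2: next(source) yields 9 (consumed and discarded).
Step 3: next(source) yields 11 (consumed and discarded).
Step 4: next(source) yields 19, assigned to out.
Therefore out = 19.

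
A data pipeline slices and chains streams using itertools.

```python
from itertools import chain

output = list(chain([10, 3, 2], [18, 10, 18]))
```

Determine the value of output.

Step 1: chain() concatenates iterables: [10, 3, 2] + [18, 10, 18].
Therefore output = [10, 3, 2, 18, 10, 18].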